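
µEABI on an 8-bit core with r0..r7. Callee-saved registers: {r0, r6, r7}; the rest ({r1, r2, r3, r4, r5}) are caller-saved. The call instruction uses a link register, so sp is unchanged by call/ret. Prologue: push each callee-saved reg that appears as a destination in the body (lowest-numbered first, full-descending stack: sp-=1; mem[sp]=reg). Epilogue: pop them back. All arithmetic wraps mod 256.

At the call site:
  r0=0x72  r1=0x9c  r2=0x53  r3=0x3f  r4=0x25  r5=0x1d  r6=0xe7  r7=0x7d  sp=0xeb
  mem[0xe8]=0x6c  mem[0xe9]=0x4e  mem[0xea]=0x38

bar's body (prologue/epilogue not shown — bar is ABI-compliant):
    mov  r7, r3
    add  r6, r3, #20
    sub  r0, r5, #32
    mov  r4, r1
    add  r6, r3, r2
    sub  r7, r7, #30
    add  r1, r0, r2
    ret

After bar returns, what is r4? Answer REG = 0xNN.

REG = 0x9c

prologue: push r0 -> mem[0xea]=0x72, sp=0xea
prologue: push r6 -> mem[0xe9]=0xe7, sp=0xe9
prologue: push r7 -> mem[0xe8]=0x7d, sp=0xe8
body[0] mov  r7, r3 -> r7=0x3f
body[1] add  r6, r3, #20 -> r6=0x53
body[2] sub  r0, r5, #32 -> r0=0xfd
body[3] mov  r4, r1 -> r4=0x9c
body[4] add  r6, r3, r2 -> r6=0x92
body[5] sub  r7, r7, #30 -> r7=0x21
body[6] add  r1, r0, r2 -> r1=0x50
epilogue: pop r7=0x7d, sp=0xe9
epilogue: pop r6=0xe7, sp=0xea
epilogue: pop r0=0x72, sp=0xeb
r4 is caller-saved -> body value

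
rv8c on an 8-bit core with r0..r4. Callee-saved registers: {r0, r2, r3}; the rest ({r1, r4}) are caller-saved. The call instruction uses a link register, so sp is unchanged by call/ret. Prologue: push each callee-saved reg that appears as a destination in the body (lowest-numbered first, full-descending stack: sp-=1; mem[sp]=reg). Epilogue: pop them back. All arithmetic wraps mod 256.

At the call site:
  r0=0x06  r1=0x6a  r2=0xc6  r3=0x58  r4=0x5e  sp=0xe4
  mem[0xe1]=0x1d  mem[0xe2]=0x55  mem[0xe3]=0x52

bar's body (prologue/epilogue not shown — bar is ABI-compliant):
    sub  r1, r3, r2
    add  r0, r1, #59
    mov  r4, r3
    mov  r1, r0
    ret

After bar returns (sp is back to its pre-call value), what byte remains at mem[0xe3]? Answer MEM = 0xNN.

prologue: push r0 → mem[0xe3]=0x06, sp=0xe3
body[0] sub  r1, r3, r2 → r1=0x92
body[1] add  r0, r1, #59 → r0=0xcd
body[2] mov  r4, r3 → r4=0x58
body[3] mov  r1, r0 → r1=0xcd
epilogue: pop r0=0x06, sp=0xe4
prologue pushed ['r0'] at ['0xe3']

MEM = 0x06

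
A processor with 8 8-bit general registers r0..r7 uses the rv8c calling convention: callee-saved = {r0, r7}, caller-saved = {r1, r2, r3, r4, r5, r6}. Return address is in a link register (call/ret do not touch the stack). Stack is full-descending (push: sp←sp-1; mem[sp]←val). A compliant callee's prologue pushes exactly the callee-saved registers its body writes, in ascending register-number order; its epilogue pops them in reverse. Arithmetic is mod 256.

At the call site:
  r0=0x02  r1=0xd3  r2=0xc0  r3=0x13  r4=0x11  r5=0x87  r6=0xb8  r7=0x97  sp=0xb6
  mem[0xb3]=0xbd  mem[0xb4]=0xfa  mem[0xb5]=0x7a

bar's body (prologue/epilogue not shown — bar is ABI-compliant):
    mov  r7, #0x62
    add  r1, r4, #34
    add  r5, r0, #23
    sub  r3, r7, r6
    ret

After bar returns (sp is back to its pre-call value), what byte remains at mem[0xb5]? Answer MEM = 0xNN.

prologue: push r7 → mem[0xb5]=0x97, sp=0xb5
body[0] mov  r7, #0x62 → r7=0x62
body[1] add  r1, r4, #34 → r1=0x33
body[2] add  r5, r0, #23 → r5=0x19
body[3] sub  r3, r7, r6 → r3=0xaa
epilogue: pop r7=0x97, sp=0xb6
prologue pushed ['r7'] at ['0xb5']

MEM = 0x97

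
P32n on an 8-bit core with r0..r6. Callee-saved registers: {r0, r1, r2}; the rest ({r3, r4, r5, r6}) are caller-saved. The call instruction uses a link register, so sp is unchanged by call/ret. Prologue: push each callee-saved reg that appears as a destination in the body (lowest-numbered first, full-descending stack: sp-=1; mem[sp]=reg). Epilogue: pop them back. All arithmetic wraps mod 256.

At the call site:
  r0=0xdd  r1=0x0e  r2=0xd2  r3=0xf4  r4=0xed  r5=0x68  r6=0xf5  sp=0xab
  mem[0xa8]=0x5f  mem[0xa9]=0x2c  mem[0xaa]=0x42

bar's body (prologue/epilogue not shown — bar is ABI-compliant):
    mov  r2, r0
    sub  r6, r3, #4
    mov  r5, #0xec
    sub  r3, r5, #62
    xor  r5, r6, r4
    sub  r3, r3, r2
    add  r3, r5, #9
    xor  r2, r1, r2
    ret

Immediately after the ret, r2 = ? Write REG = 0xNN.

prologue: push r2 -> mem[0xaa]=0xd2, sp=0xaa
body[0] mov  r2, r0 -> r2=0xdd
body[1] sub  r6, r3, #4 -> r6=0xf0
body[2] mov  r5, #0xec -> r5=0xec
body[3] sub  r3, r5, #62 -> r3=0xae
body[4] xor  r5, r6, r4 -> r5=0x1d
body[5] sub  r3, r3, r2 -> r3=0xd1
body[6] add  r3, r5, #9 -> r3=0x26
body[7] xor  r2, r1, r2 -> r2=0xd3
epilogue: pop r2=0xd2, sp=0xab
r2 is callee-saved -> restored

REG = 0xd2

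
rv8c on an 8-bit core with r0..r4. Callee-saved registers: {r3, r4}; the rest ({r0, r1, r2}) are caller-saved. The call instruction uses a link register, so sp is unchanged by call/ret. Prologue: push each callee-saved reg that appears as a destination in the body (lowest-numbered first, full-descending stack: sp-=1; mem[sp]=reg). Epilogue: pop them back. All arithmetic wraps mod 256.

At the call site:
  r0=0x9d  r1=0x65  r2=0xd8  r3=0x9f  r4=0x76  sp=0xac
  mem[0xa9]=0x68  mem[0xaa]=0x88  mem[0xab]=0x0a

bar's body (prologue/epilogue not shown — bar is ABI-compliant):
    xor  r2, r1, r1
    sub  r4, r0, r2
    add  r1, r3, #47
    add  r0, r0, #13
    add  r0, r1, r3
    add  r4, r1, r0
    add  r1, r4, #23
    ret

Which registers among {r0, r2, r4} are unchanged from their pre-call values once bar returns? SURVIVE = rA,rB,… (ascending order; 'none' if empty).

SURVIVE = r4

prologue: push r4 -> mem[0xab]=0x76, sp=0xab
body[0] xor  r2, r1, r1 -> r2=0x00
body[1] sub  r4, r0, r2 -> r4=0x9d
body[2] add  r1, r3, #47 -> r1=0xce
body[3] add  r0, r0, #13 -> r0=0xaa
body[4] add  r0, r1, r3 -> r0=0x6d
body[5] add  r4, r1, r0 -> r4=0x3b
body[6] add  r1, r4, #23 -> r1=0x52
epilogue: pop r4=0x76, sp=0xac
r0: caller-saved, written=True
r2: caller-saved, written=True
r4: callee-saved, written=True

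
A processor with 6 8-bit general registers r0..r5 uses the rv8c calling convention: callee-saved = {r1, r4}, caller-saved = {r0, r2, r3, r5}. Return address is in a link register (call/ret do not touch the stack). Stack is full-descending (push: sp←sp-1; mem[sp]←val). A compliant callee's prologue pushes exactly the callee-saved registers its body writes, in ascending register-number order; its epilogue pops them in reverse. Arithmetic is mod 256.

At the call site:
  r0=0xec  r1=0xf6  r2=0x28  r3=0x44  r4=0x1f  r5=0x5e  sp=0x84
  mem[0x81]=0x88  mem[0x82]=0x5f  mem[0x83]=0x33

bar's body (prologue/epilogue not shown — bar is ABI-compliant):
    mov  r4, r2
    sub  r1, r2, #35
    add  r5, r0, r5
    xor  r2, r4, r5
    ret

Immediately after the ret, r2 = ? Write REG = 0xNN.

REG = 0x62

prologue: push r1 → mem[0x83]=0xf6, sp=0x83
prologue: push r4 → mem[0x82]=0x1f, sp=0x82
body[0] mov  r4, r2 → r4=0x28
body[1] sub  r1, r2, #35 → r1=0x05
body[2] add  r5, r0, r5 → r5=0x4a
body[3] xor  r2, r4, r5 → r2=0x62
epilogue: pop r4=0x1f, sp=0x83
epilogue: pop r1=0xf6, sp=0x84
r2 is caller-saved → body value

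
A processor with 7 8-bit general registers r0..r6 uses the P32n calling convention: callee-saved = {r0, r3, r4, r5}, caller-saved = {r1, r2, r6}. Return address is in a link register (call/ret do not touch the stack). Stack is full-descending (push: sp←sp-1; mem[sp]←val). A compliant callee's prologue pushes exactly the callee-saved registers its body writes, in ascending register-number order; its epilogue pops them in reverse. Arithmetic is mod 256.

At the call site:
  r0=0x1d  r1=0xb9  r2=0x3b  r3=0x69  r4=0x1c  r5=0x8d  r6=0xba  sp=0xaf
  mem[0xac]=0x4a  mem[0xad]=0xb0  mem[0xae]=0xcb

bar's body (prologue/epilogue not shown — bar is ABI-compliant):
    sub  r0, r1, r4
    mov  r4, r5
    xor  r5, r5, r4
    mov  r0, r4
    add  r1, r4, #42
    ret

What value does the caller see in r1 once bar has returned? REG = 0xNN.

REG = 0xb7

prologue: push r0 -> mem[0xae]=0x1d, sp=0xae
prologue: push r4 -> mem[0xad]=0x1c, sp=0xad
prologue: push r5 -> mem[0xac]=0x8d, sp=0xac
body[0] sub  r0, r1, r4 -> r0=0x9d
body[1] mov  r4, r5 -> r4=0x8d
body[2] xor  r5, r5, r4 -> r5=0x00
body[3] mov  r0, r4 -> r0=0x8d
body[4] add  r1, r4, #42 -> r1=0xb7
epilogue: pop r5=0x8d, sp=0xad
epilogue: pop r4=0x1c, sp=0xae
epilogue: pop r0=0x1d, sp=0xaf
r1 is caller-saved -> body value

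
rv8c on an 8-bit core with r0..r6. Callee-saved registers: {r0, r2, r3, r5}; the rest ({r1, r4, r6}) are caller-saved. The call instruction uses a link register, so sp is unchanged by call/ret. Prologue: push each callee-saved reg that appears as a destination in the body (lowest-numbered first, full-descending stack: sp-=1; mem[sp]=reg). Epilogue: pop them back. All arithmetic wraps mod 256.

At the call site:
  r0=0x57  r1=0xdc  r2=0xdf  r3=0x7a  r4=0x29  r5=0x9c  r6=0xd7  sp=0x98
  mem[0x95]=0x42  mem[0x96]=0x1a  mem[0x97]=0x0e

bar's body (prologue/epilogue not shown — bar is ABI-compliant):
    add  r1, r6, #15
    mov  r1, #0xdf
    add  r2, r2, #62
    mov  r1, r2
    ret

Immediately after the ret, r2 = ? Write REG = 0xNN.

prologue: push r2 → mem[0x97]=0xdf, sp=0x97
body[0] add  r1, r6, #15 → r1=0xe6
body[1] mov  r1, #0xdf → r1=0xdf
body[2] add  r2, r2, #62 → r2=0x1d
body[3] mov  r1, r2 → r1=0x1d
epilogue: pop r2=0xdf, sp=0x98
r2 is callee-saved → restored

REG = 0xdf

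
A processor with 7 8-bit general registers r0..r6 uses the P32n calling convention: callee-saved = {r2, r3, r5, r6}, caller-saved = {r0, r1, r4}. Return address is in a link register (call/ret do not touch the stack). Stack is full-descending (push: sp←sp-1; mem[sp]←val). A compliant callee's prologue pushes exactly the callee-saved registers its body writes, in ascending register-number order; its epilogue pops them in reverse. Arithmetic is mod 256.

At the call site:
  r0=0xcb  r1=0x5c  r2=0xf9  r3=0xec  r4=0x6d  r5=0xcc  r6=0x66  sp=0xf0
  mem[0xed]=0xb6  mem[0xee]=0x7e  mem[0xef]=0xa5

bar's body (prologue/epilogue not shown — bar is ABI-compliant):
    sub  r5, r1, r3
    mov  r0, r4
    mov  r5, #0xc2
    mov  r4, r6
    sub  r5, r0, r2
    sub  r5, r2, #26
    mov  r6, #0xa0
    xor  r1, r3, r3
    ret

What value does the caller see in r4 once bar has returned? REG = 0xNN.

prologue: push r5 -> mem[0xef]=0xcc, sp=0xef
prologue: push r6 -> mem[0xee]=0x66, sp=0xee
body[0] sub  r5, r1, r3 -> r5=0x70
body[1] mov  r0, r4 -> r0=0x6d
body[2] mov  r5, #0xc2 -> r5=0xc2
body[3] mov  r4, r6 -> r4=0x66
body[4] sub  r5, r0, r2 -> r5=0x74
body[5] sub  r5, r2, #26 -> r5=0xdf
body[6] mov  r6, #0xa0 -> r6=0xa0
body[7] xor  r1, r3, r3 -> r1=0x00
epilogue: pop r6=0x66, sp=0xef
epilogue: pop r5=0xcc, sp=0xf0
r4 is caller-saved -> body value

REG = 0x66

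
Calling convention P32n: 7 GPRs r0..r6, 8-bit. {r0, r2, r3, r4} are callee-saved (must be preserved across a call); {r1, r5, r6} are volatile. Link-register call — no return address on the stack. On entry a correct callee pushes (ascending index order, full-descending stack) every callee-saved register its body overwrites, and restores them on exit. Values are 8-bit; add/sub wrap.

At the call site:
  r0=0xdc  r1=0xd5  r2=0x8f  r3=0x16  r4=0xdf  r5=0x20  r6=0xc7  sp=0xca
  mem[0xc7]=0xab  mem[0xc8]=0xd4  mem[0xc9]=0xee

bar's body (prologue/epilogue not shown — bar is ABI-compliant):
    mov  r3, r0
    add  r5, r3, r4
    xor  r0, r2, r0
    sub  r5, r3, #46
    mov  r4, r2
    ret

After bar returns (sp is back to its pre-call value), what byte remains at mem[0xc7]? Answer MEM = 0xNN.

prologue: push r0 -> mem[0xc9]=0xdc, sp=0xc9
prologue: push r3 -> mem[0xc8]=0x16, sp=0xc8
prologue: push r4 -> mem[0xc7]=0xdf, sp=0xc7
body[0] mov  r3, r0 -> r3=0xdc
body[1] add  r5, r3, r4 -> r5=0xbb
body[2] xor  r0, r2, r0 -> r0=0x53
body[3] sub  r5, r3, #46 -> r5=0xae
body[4] mov  r4, r2 -> r4=0x8f
epilogue: pop r4=0xdf, sp=0xc8
epilogue: pop r3=0x16, sp=0xc9
epilogue: pop r0=0xdc, sp=0xca
prologue pushed ['r0', 'r3', 'r4'] at ['0xc9', '0xc8', '0xc7']

MEM = 0xdf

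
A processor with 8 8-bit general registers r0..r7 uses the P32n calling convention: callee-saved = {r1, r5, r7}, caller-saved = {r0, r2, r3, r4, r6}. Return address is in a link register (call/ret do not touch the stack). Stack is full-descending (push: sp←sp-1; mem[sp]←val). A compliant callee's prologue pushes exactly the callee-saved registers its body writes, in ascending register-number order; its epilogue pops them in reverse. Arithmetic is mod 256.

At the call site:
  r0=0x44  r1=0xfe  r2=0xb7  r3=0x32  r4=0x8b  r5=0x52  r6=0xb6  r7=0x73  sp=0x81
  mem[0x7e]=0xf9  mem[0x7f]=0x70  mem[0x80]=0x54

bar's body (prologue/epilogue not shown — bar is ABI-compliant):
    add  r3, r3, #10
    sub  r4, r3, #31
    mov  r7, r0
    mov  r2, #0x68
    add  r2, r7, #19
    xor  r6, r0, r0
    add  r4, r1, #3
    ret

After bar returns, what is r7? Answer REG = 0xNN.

REG = 0x73

prologue: push r7 → mem[0x80]=0x73, sp=0x80
body[0] add  r3, r3, #10 → r3=0x3c
body[1] sub  r4, r3, #31 → r4=0x1d
body[2] mov  r7, r0 → r7=0x44
body[3] mov  r2, #0x68 → r2=0x68
body[4] add  r2, r7, #19 → r2=0x57
body[5] xor  r6, r0, r0 → r6=0x00
body[6] add  r4, r1, #3 → r4=0x01
epilogue: pop r7=0x73, sp=0x81
r7 is callee-saved → restored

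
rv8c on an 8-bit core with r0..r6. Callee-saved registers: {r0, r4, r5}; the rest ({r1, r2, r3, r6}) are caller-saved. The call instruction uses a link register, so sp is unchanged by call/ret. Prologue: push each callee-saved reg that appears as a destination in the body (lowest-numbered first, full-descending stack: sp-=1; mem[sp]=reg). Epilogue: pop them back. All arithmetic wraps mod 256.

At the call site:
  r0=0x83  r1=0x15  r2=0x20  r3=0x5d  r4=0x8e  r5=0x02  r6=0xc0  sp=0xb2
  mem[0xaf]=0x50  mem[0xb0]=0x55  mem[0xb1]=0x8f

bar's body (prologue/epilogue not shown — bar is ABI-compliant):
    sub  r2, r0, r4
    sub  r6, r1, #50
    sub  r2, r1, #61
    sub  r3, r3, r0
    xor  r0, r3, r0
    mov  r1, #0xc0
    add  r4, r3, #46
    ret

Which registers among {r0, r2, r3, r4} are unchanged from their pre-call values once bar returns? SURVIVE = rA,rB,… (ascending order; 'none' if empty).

SURVIVE = r0,r4

prologue: push r0 -> mem[0xb1]=0x83, sp=0xb1
prologue: push r4 -> mem[0xb0]=0x8e, sp=0xb0
body[0] sub  r2, r0, r4 -> r2=0xf5
body[1] sub  r6, r1, #50 -> r6=0xe3
body[2] sub  r2, r1, #61 -> r2=0xd8
body[3] sub  r3, r3, r0 -> r3=0xda
body[4] xor  r0, r3, r0 -> r0=0x59
body[5] mov  r1, #0xc0 -> r1=0xc0
body[6] add  r4, r3, #46 -> r4=0x08
epilogue: pop r4=0x8e, sp=0xb1
epilogue: pop r0=0x83, sp=0xb2
r0: callee-saved, written=True
r2: caller-saved, written=True
r3: caller-saved, written=True
r4: callee-saved, written=True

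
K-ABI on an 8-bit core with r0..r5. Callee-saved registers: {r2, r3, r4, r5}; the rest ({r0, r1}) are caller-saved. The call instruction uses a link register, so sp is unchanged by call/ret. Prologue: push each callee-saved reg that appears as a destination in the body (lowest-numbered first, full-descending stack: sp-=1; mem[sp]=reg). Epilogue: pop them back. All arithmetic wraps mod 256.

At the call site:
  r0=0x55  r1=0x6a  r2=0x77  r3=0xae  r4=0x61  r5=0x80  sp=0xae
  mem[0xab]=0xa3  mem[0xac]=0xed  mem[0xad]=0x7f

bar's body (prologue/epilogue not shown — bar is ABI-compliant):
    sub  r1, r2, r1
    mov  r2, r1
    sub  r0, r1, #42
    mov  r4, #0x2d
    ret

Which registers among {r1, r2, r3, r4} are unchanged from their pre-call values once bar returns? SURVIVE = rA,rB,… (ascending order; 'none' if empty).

prologue: push r2 → mem[0xad]=0x77, sp=0xad
prologue: push r4 → mem[0xac]=0x61, sp=0xac
body[0] sub  r1, r2, r1 → r1=0x0d
body[1] mov  r2, r1 → r2=0x0d
body[2] sub  r0, r1, #42 → r0=0xe3
body[3] mov  r4, #0x2d → r4=0x2d
epilogue: pop r4=0x61, sp=0xad
epilogue: pop r2=0x77, sp=0xae
r1: caller-saved, written=True
r2: callee-saved, written=True
r3: callee-saved, written=False
r4: callee-saved, written=True

SURVIVE = r2,r3,r4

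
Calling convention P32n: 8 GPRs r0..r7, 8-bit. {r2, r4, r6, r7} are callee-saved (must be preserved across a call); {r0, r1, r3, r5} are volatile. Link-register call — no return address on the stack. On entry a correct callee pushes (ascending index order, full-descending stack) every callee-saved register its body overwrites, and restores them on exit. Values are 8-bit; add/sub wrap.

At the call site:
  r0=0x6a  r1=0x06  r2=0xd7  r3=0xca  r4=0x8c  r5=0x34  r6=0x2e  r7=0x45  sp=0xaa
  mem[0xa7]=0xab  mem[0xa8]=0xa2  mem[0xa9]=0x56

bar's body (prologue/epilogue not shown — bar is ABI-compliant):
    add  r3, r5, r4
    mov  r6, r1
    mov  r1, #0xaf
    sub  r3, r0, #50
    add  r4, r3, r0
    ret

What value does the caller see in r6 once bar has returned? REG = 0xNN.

prologue: push r4 -> mem[0xa9]=0x8c, sp=0xa9
prologue: push r6 -> mem[0xa8]=0x2e, sp=0xa8
body[0] add  r3, r5, r4 -> r3=0xc0
body[1] mov  r6, r1 -> r6=0x06
body[2] mov  r1, #0xaf -> r1=0xaf
body[3] sub  r3, r0, #50 -> r3=0x38
body[4] add  r4, r3, r0 -> r4=0xa2
epilogue: pop r6=0x2e, sp=0xa9
epilogue: pop r4=0x8c, sp=0xaa
r6 is callee-saved -> restored

REG = 0x2e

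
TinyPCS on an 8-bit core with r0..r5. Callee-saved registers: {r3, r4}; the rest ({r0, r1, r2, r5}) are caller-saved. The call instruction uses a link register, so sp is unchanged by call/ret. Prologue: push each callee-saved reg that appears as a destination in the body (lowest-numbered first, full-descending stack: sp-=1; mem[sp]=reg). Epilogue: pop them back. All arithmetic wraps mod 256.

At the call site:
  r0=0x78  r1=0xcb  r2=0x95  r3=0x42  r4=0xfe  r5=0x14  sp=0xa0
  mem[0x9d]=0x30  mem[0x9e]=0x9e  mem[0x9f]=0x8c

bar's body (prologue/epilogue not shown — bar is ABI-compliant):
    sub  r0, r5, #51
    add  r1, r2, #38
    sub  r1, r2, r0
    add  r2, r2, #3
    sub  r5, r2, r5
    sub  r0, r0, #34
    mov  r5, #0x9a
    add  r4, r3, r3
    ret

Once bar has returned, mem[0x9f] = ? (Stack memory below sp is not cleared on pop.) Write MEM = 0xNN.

prologue: push r4 → mem[0x9f]=0xfe, sp=0x9f
body[0] sub  r0, r5, #51 → r0=0xe1
body[1] add  r1, r2, #38 → r1=0xbb
body[2] sub  r1, r2, r0 → r1=0xb4
body[3] add  r2, r2, #3 → r2=0x98
body[4] sub  r5, r2, r5 → r5=0x84
body[5] sub  r0, r0, #34 → r0=0xbf
body[6] mov  r5, #0x9a → r5=0x9a
body[7] add  r4, r3, r3 → r4=0x84
epilogue: pop r4=0xfe, sp=0xa0
prologue pushed ['r4'] at ['0x9f']

MEM = 0xfe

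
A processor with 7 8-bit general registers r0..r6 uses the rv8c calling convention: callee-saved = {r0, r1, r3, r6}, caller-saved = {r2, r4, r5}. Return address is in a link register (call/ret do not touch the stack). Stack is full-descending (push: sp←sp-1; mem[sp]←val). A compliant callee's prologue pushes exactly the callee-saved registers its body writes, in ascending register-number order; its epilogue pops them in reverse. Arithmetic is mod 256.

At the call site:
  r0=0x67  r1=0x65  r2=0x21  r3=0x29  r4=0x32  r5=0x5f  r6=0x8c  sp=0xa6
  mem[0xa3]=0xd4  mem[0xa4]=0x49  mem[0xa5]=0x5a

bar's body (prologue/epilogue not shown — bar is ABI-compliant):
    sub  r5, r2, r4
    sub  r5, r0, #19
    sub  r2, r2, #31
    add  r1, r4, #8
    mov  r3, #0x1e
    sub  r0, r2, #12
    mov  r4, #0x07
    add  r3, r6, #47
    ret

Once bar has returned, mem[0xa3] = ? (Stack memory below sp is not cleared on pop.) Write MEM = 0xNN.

MEM = 0x29

prologue: push r0 -> mem[0xa5]=0x67, sp=0xa5
prologue: push r1 -> mem[0xa4]=0x65, sp=0xa4
prologue: push r3 -> mem[0xa3]=0x29, sp=0xa3
body[0] sub  r5, r2, r4 -> r5=0xef
body[1] sub  r5, r0, #19 -> r5=0x54
body[2] sub  r2, r2, #31 -> r2=0x02
body[3] add  r1, r4, #8 -> r1=0x3a
body[4] mov  r3, #0x1e -> r3=0x1e
body[5] sub  r0, r2, #12 -> r0=0xf6
body[6] mov  r4, #0x07 -> r4=0x07
body[7] add  r3, r6, #47 -> r3=0xbb
epilogue: pop r3=0x29, sp=0xa4
epilogue: pop r1=0x65, sp=0xa5
epilogue: pop r0=0x67, sp=0xa6
prologue pushed ['r0', 'r1', 'r3'] at ['0xa5', '0xa4', '0xa3']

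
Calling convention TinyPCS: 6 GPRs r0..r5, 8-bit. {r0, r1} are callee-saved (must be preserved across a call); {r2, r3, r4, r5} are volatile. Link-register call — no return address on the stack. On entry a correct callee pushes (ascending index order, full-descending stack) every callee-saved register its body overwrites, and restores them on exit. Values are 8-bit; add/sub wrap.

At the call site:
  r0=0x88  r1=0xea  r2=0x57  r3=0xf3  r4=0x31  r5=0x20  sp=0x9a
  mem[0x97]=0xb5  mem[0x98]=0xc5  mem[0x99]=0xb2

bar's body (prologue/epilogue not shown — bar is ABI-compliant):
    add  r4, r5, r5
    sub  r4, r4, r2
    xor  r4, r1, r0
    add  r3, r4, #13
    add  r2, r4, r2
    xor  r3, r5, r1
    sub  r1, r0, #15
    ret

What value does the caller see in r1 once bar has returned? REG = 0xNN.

REG = 0xea

prologue: push r1 -> mem[0x99]=0xea, sp=0x99
body[0] add  r4, r5, r5 -> r4=0x40
body[1] sub  r4, r4, r2 -> r4=0xe9
body[2] xor  r4, r1, r0 -> r4=0x62
body[3] add  r3, r4, #13 -> r3=0x6f
body[4] add  r2, r4, r2 -> r2=0xb9
body[5] xor  r3, r5, r1 -> r3=0xca
body[6] sub  r1, r0, #15 -> r1=0x79
epilogue: pop r1=0xea, sp=0x9a
r1 is callee-saved -> restored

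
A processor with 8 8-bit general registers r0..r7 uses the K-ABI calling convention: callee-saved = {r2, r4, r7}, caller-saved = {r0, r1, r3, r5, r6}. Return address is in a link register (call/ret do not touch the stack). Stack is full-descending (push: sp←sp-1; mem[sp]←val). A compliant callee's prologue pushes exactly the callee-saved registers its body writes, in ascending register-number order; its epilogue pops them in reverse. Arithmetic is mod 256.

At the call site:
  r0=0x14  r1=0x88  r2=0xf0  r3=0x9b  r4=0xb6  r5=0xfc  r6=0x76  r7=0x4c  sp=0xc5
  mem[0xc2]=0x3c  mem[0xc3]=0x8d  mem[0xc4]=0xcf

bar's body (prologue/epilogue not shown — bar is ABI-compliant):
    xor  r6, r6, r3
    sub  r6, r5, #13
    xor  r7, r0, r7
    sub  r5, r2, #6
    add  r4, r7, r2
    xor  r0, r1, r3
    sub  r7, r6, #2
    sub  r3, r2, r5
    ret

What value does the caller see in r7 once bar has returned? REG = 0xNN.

prologue: push r4 -> mem[0xc4]=0xb6, sp=0xc4
prologue: push r7 -> mem[0xc3]=0x4c, sp=0xc3
body[0] xor  r6, r6, r3 -> r6=0xed
body[1] sub  r6, r5, #13 -> r6=0xef
body[2] xor  r7, r0, r7 -> r7=0x58
body[3] sub  r5, r2, #6 -> r5=0xea
body[4] add  r4, r7, r2 -> r4=0x48
body[5] xor  r0, r1, r3 -> r0=0x13
body[6] sub  r7, r6, #2 -> r7=0xed
body[7] sub  r3, r2, r5 -> r3=0x06
epilogue: pop r7=0x4c, sp=0xc4
epilogue: pop r4=0xb6, sp=0xc5
r7 is callee-saved -> restored

REG = 0x4c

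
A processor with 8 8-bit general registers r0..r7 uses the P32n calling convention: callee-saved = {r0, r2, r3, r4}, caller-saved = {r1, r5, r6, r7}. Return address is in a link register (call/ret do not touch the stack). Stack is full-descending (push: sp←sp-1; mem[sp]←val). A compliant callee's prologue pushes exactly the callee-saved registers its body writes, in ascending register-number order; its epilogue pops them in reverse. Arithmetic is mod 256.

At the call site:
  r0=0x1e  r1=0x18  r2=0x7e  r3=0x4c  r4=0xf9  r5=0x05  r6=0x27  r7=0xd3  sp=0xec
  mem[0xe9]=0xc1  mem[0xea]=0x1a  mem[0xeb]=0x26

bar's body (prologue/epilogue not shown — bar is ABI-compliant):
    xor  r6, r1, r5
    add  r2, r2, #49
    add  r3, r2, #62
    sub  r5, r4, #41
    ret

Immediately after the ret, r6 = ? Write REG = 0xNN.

prologue: push r2 → mem[0xeb]=0x7e, sp=0xeb
prologue: push r3 → mem[0xea]=0x4c, sp=0xea
body[0] xor  r6, r1, r5 → r6=0x1d
body[1] add  r2, r2, #49 → r2=0xaf
body[2] add  r3, r2, #62 → r3=0xed
body[3] sub  r5, r4, #41 → r5=0xd0
epilogue: pop r3=0x4c, sp=0xeb
epilogue: pop r2=0x7e, sp=0xec
r6 is caller-saved → body value

REG = 0x1d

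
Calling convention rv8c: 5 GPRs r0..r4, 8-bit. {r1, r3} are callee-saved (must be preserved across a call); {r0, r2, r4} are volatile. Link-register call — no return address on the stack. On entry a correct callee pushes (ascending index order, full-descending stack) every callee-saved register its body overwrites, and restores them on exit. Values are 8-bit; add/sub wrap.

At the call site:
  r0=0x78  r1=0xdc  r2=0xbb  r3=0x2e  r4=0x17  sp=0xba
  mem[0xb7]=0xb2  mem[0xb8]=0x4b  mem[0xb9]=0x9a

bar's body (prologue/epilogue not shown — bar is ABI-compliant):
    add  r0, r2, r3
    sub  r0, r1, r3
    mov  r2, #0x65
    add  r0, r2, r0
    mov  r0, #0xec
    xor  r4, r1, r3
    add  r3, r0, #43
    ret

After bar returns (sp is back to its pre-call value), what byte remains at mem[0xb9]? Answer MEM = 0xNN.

prologue: push r3 → mem[0xb9]=0x2e, sp=0xb9
body[0] add  r0, r2, r3 → r0=0xe9
body[1] sub  r0, r1, r3 → r0=0xae
body[2] mov  r2, #0x65 → r2=0x65
body[3] add  r0, r2, r0 → r0=0x13
body[4] mov  r0, #0xec → r0=0xec
body[5] xor  r4, r1, r3 → r4=0xf2
body[6] add  r3, r0, #43 → r3=0x17
epilogue: pop r3=0x2e, sp=0xba
prologue pushed ['r3'] at ['0xb9']

MEM = 0x2e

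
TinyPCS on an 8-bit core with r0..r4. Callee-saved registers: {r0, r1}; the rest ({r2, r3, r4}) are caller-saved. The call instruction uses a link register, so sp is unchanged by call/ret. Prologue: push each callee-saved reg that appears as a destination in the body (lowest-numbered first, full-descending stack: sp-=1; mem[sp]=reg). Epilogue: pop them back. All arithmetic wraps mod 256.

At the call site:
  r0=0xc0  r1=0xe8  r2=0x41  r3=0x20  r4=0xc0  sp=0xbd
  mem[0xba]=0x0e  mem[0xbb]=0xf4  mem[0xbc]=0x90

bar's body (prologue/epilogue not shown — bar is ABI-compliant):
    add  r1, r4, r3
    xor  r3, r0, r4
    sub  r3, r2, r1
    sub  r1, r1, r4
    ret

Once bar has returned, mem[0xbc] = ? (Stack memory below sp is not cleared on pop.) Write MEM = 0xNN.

MEM = 0xe8

prologue: push r1 -> mem[0xbc]=0xe8, sp=0xbc
body[0] add  r1, r4, r3 -> r1=0xe0
body[1] xor  r3, r0, r4 -> r3=0x00
body[2] sub  r3, r2, r1 -> r3=0x61
body[3] sub  r1, r1, r4 -> r1=0x20
epilogue: pop r1=0xe8, sp=0xbd
prologue pushed ['r1'] at ['0xbc']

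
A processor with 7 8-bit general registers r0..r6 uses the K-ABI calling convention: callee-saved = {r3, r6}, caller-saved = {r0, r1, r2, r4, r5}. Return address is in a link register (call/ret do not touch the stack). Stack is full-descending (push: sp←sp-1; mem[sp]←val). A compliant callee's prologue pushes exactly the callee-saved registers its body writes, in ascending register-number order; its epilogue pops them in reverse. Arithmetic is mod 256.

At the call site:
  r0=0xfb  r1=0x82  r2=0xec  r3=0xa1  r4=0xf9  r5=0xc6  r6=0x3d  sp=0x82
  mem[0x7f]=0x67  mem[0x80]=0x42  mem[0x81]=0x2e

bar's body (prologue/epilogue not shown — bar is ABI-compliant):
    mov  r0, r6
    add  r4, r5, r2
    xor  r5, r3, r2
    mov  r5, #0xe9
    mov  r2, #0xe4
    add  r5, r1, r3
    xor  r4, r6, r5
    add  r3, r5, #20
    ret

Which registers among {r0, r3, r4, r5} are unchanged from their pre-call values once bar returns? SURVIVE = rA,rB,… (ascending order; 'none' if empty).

prologue: push r3 -> mem[0x81]=0xa1, sp=0x81
body[0] mov  r0, r6 -> r0=0x3d
body[1] add  r4, r5, r2 -> r4=0xb2
body[2] xor  r5, r3, r2 -> r5=0x4d
body[3] mov  r5, #0xe9 -> r5=0xe9
body[4] mov  r2, #0xe4 -> r2=0xe4
body[5] add  r5, r1, r3 -> r5=0x23
body[6] xor  r4, r6, r5 -> r4=0x1e
body[7] add  r3, r5, #20 -> r3=0x37
epilogue: pop r3=0xa1, sp=0x82
r0: caller-saved, written=True
r3: callee-saved, written=True
r4: caller-saved, written=True
r5: caller-saved, written=True

SURVIVE = r3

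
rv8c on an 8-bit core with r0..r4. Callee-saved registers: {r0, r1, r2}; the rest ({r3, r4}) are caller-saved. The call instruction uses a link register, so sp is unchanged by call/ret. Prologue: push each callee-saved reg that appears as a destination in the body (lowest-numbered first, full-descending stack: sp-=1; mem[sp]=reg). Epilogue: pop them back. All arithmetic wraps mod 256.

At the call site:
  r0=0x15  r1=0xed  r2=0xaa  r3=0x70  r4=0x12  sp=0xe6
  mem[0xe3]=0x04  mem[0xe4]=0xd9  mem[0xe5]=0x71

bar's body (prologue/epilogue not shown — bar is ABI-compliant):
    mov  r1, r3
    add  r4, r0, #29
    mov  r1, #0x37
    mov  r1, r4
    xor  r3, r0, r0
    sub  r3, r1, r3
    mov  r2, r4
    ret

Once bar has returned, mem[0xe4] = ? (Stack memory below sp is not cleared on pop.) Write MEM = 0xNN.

prologue: push r1 → mem[0xe5]=0xed, sp=0xe5
prologue: push r2 → mem[0xe4]=0xaa, sp=0xe4
body[0] mov  r1, r3 → r1=0x70
body[1] add  r4, r0, #29 → r4=0x32
body[2] mov  r1, #0x37 → r1=0x37
body[3] mov  r1, r4 → r1=0x32
body[4] xor  r3, r0, r0 → r3=0x00
body[5] sub  r3, r1, r3 → r3=0x32
body[6] mov  r2, r4 → r2=0x32
epilogue: pop r2=0xaa, sp=0xe5
epilogue: pop r1=0xed, sp=0xe6
prologue pushed ['r1', 'r2'] at ['0xe5', '0xe4']

MEM = 0xaa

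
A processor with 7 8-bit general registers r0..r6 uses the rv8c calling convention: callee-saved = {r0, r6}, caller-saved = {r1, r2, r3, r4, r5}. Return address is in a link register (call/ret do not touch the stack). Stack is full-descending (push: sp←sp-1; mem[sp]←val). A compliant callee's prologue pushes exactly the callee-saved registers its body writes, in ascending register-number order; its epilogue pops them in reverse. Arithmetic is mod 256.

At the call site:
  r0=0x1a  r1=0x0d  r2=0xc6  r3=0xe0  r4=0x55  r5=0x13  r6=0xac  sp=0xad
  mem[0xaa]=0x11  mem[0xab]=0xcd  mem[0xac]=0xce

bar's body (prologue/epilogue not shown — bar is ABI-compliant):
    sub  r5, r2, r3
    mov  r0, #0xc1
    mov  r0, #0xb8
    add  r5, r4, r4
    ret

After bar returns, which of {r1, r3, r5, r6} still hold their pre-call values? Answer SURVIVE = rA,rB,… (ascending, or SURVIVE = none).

prologue: push r0 → mem[0xac]=0x1a, sp=0xac
body[0] sub  r5, r2, r3 → r5=0xe6
body[1] mov  r0, #0xc1 → r0=0xc1
body[2] mov  r0, #0xb8 → r0=0xb8
body[3] add  r5, r4, r4 → r5=0xaa
epilogue: pop r0=0x1a, sp=0xad
r1: caller-saved, written=False
r3: caller-saved, written=False
r5: caller-saved, written=True
r6: callee-saved, written=False

SURVIVE = r1,r3,r6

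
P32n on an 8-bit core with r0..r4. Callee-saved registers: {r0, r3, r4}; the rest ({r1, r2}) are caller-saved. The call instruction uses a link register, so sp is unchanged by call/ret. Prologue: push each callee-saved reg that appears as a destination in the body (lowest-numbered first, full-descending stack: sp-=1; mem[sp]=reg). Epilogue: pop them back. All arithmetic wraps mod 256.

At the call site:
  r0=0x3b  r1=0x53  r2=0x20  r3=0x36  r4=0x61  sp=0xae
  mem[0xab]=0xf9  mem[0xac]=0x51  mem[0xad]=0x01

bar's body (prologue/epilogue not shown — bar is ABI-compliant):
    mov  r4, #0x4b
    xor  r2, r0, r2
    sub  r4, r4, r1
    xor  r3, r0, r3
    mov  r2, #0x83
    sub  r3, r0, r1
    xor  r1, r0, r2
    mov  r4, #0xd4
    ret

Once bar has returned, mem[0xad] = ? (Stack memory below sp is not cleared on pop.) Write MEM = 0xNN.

prologue: push r3 -> mem[0xad]=0x36, sp=0xad
prologue: push r4 -> mem[0xac]=0x61, sp=0xac
body[0] mov  r4, #0x4b -> r4=0x4b
body[1] xor  r2, r0, r2 -> r2=0x1b
body[2] sub  r4, r4, r1 -> r4=0xf8
body[3] xor  r3, r0, r3 -> r3=0x0d
body[4] mov  r2, #0x83 -> r2=0x83
body[5] sub  r3, r0, r1 -> r3=0xe8
body[6] xor  r1, r0, r2 -> r1=0xb8
body[7] mov  r4, #0xd4 -> r4=0xd4
epilogue: pop r4=0x61, sp=0xad
epilogue: pop r3=0x36, sp=0xae
prologue pushed ['r3', 'r4'] at ['0xad', '0xac']

MEM = 0x36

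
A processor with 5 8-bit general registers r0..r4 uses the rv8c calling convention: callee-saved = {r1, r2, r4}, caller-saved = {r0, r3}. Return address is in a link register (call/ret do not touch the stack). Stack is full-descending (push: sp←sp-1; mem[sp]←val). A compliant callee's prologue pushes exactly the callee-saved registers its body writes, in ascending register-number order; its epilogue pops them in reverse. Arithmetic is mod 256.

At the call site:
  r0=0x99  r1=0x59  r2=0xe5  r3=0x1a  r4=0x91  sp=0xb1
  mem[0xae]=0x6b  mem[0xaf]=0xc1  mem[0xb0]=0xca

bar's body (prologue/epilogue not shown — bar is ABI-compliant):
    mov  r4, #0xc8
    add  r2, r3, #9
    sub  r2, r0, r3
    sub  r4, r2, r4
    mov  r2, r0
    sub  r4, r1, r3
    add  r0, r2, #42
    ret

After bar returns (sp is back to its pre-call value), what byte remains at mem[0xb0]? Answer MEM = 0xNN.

prologue: push r2 → mem[0xb0]=0xe5, sp=0xb0
prologue: push r4 → mem[0xaf]=0x91, sp=0xaf
body[0] mov  r4, #0xc8 → r4=0xc8
body[1] add  r2, r3, #9 → r2=0x23
body[2] sub  r2, r0, r3 → r2=0x7f
body[3] sub  r4, r2, r4 → r4=0xb7
body[4] mov  r2, r0 → r2=0x99
body[5] sub  r4, r1, r3 → r4=0x3f
body[6] add  r0, r2, #42 → r0=0xc3
epilogue: pop r4=0x91, sp=0xb0
epilogue: pop r2=0xe5, sp=0xb1
prologue pushed ['r2', 'r4'] at ['0xb0', '0xaf']

MEM = 0xe5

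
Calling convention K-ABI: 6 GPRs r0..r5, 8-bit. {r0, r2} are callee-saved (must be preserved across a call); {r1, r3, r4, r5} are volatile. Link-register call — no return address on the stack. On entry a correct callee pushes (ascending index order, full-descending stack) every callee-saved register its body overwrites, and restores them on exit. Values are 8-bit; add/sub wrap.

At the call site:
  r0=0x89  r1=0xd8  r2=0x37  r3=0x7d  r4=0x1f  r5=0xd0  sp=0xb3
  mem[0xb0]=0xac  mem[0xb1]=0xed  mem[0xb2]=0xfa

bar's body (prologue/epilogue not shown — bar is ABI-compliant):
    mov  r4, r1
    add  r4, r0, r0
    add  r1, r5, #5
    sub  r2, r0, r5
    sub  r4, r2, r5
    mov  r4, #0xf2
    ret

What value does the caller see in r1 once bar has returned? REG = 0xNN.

prologue: push r2 -> mem[0xb2]=0x37, sp=0xb2
body[0] mov  r4, r1 -> r4=0xd8
body[1] add  r4, r0, r0 -> r4=0x12
body[2] add  r1, r5, #5 -> r1=0xd5
body[3] sub  r2, r0, r5 -> r2=0xb9
body[4] sub  r4, r2, r5 -> r4=0xe9
body[5] mov  r4, #0xf2 -> r4=0xf2
epilogue: pop r2=0x37, sp=0xb3
r1 is caller-saved -> body value

REG = 0xd5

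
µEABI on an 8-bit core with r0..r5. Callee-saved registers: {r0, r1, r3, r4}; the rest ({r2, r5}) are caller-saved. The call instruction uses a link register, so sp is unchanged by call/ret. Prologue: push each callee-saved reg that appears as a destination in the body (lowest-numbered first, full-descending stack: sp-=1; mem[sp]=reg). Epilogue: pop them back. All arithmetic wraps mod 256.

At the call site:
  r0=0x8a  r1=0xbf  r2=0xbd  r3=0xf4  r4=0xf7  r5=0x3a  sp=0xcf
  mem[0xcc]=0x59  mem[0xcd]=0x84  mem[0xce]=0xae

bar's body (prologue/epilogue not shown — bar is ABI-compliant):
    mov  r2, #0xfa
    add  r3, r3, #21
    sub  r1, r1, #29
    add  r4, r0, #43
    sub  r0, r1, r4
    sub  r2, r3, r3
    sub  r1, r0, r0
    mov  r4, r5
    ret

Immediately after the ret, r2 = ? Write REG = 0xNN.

REG = 0x00

prologue: push r0 -> mem[0xce]=0x8a, sp=0xce
prologue: push r1 -> mem[0xcd]=0xbf, sp=0xcd
prologue: push r3 -> mem[0xcc]=0xf4, sp=0xcc
prologue: push r4 -> mem[0xcb]=0xf7, sp=0xcb
body[0] mov  r2, #0xfa -> r2=0xfa
body[1] add  r3, r3, #21 -> r3=0x09
body[2] sub  r1, r1, #29 -> r1=0xa2
body[3] add  r4, r0, #43 -> r4=0xb5
body[4] sub  r0, r1, r4 -> r0=0xed
body[5] sub  r2, r3, r3 -> r2=0x00
body[6] sub  r1, r0, r0 -> r1=0x00
body[7] mov  r4, r5 -> r4=0x3a
epilogue: pop r4=0xf7, sp=0xcc
epilogue: pop r3=0xf4, sp=0xcd
epilogue: pop r1=0xbf, sp=0xce
epilogue: pop r0=0x8a, sp=0xcf
r2 is caller-saved -> body value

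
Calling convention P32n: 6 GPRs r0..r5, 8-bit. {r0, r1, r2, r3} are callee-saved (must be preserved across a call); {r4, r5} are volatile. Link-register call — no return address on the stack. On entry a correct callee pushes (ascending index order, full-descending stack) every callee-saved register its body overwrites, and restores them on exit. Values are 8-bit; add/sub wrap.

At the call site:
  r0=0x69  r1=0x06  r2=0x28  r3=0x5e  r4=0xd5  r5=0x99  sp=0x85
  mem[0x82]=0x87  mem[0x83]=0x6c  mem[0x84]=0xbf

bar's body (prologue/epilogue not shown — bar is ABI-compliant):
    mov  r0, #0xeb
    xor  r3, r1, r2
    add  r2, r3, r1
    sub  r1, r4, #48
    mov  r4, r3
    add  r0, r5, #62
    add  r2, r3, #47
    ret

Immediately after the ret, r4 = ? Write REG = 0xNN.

prologue: push r0 -> mem[0x84]=0x69, sp=0x84
prologue: push r1 -> mem[0x83]=0x06, sp=0x83
prologue: push r2 -> mem[0x82]=0x28, sp=0x82
prologue: push r3 -> mem[0x81]=0x5e, sp=0x81
body[0] mov  r0, #0xeb -> r0=0xeb
body[1] xor  r3, r1, r2 -> r3=0x2e
body[2] add  r2, r3, r1 -> r2=0x34
body[3] sub  r1, r4, #48 -> r1=0xa5
body[4] mov  r4, r3 -> r4=0x2e
body[5] add  r0, r5, #62 -> r0=0xd7
body[6] add  r2, r3, #47 -> r2=0x5d
epilogue: pop r3=0x5e, sp=0x82
epilogue: pop r2=0x28, sp=0x83
epilogue: pop r1=0x06, sp=0x84
epilogue: pop r0=0x69, sp=0x85
r4 is caller-saved -> body value

REG = 0x2e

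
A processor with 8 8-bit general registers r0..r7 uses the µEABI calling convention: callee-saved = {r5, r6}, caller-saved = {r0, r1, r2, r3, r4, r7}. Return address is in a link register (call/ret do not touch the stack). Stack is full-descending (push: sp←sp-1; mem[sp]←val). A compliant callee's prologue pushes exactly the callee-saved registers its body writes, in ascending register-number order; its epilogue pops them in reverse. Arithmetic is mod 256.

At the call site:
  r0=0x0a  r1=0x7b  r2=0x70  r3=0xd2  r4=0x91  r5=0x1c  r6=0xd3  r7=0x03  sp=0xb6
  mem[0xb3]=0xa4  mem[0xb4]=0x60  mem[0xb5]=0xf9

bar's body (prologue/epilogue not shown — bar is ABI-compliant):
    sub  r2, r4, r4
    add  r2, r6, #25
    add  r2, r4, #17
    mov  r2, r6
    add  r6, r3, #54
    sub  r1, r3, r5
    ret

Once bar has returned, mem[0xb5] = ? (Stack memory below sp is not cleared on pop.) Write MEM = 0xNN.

MEM = 0xd3

prologue: push r6 -> mem[0xb5]=0xd3, sp=0xb5
body[0] sub  r2, r4, r4 -> r2=0x00
body[1] add  r2, r6, #25 -> r2=0xec
body[2] add  r2, r4, #17 -> r2=0xa2
body[3] mov  r2, r6 -> r2=0xd3
body[4] add  r6, r3, #54 -> r6=0x08
body[5] sub  r1, r3, r5 -> r1=0xb6
epilogue: pop r6=0xd3, sp=0xb6
prologue pushed ['r6'] at ['0xb5']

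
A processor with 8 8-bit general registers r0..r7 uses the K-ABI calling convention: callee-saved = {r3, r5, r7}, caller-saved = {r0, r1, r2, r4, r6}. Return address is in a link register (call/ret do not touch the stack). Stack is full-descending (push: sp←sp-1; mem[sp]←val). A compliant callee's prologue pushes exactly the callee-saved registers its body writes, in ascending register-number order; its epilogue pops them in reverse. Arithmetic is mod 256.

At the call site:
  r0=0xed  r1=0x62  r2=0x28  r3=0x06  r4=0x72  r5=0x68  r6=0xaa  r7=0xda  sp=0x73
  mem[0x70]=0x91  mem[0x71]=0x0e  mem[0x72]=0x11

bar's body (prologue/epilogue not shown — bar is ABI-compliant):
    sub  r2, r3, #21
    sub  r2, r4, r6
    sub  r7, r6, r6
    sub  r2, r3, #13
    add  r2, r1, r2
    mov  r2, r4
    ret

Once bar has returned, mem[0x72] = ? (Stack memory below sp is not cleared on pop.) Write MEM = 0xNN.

prologue: push r7 → mem[0x72]=0xda, sp=0x72
body[0] sub  r2, r3, #21 → r2=0xf1
body[1] sub  r2, r4, r6 → r2=0xc8
body[2] sub  r7, r6, r6 → r7=0x00
body[3] sub  r2, r3, #13 → r2=0xf9
body[4] add  r2, r1, r2 → r2=0x5b
body[5] mov  r2, r4 → r2=0x72
epilogue: pop r7=0xda, sp=0x73
prologue pushed ['r7'] at ['0x72']

MEM = 0xda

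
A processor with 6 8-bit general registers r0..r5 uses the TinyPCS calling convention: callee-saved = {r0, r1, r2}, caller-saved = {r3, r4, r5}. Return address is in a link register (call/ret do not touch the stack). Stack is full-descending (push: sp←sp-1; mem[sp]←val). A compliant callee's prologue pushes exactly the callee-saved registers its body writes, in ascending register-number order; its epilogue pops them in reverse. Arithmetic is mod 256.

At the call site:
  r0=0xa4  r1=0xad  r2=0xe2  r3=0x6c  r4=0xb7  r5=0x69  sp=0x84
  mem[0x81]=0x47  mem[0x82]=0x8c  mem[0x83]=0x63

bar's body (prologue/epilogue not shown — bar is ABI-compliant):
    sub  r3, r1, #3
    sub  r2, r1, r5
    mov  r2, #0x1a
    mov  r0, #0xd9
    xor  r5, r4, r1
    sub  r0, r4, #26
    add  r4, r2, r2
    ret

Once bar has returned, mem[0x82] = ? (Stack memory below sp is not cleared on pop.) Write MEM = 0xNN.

MEM = 0xe2

prologue: push r0 -> mem[0x83]=0xa4, sp=0x83
prologue: push r2 -> mem[0x82]=0xe2, sp=0x82
body[0] sub  r3, r1, #3 -> r3=0xaa
body[1] sub  r2, r1, r5 -> r2=0x44
body[2] mov  r2, #0x1a -> r2=0x1a
body[3] mov  r0, #0xd9 -> r0=0xd9
body[4] xor  r5, r4, r1 -> r5=0x1a
body[5] sub  r0, r4, #26 -> r0=0x9d
body[6] add  r4, r2, r2 -> r4=0x34
epilogue: pop r2=0xe2, sp=0x83
epilogue: pop r0=0xa4, sp=0x84
prologue pushed ['r0', 'r2'] at ['0x83', '0x82']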